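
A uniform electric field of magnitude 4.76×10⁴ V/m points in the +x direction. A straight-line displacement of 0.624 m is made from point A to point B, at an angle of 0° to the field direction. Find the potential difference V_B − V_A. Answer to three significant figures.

-2.97×10⁴ V

Only the component of displacement along E changes the potential: ΔV = −E·d·cosθ.
ΔV = −(4.76×10⁴ V/m)(0.624 m)cos0° = -2.97×10⁴ V.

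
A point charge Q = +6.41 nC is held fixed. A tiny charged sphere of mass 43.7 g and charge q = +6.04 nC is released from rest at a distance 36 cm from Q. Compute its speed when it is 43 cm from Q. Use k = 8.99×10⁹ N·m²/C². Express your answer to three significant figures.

Only the electrostatic force acts, so mechanical energy is conserved: ½mv² = U₁ − U₂ = kQq(1/r₁ − 1/r₂).
U₁ − U₂ = (8.99×10⁹ N·m²/C²)(6.41×10⁻⁹ C)(6.04×10⁻⁹ C)(1/0.360 − 1/0.430) = 1.57×10⁻⁷ J.
v = √(2·1.57×10⁻⁷/0.0437) = 2.68×10⁻³ m/s.

2.68×10⁻³ m/s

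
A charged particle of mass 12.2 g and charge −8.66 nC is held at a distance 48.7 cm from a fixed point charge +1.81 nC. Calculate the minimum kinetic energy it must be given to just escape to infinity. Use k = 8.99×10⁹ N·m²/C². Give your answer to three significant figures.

2.89×10⁻⁷ J

To just escape, total mechanical energy must reach zero at infinity: ½mv²_min + U = 0, so ½mv²_min = −U = |kQq|/r.
|U| = |kQq|/r = (8.99×10⁹ N·m²/C²)(1.81×10⁻⁹)(8.66×10⁻⁹)/(0.487) = 2.89×10⁻⁷ J.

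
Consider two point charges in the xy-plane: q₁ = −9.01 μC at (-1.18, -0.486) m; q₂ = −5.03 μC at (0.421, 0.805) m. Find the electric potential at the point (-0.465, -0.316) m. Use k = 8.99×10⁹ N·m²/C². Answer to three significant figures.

-1.42×10⁵ V

Electric potential is a scalar, so the contributions from each charge add algebraically: V = Σ kqᵢ/rᵢ.
Distances from the field point to each charge: r₁ = 0.735 m, r₂ = 1.43 m.
V = k[(-9.01×10⁻⁶)/(0.735) + (-5.03×10⁻⁶)/(1.43)] = -1.42×10⁵ V.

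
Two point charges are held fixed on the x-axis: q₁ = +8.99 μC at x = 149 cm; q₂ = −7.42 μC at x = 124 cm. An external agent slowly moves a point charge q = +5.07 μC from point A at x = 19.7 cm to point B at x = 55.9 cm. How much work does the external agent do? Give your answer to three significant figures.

For quasistatic motion the external work equals the change in potential energy: W_ext = qΔV = q(V_B − V_A).
At A: distances to the source charges are 1.29 m, 1.04 m; V_A = Σ kqᵢ/rᵢ = -1450 V.
At B: distances to the source charges are 0.931 m, 0.681 m; V_B = Σ kqᵢ/rᵢ = -1.11×10⁴ V.
ΔV = V_B − V_A = -9690 V.
W_ext = qΔV = (5.07×10⁻⁶ C)(-9690 V) = -0.0491 J.

-0.0491 J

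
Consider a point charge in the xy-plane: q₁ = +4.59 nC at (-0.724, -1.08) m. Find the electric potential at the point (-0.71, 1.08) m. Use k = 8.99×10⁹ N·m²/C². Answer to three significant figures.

The total potential is the scalar sum of each charge's contribution, V = Σ kqᵢ/rᵢ.
Distances from the field point to each charge: r₁ = 2.16 m.
V = k[(4.59×10⁻⁹)/(2.16)] = 19.1 V.

19.1 V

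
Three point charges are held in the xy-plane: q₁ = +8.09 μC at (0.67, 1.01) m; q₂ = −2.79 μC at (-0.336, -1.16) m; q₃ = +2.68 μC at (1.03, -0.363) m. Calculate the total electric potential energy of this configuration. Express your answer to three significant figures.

The work to assemble the configuration equals its total potential energy, U = Σ kqᵢqⱼ/rᵢⱼ over all pairs.
Pair separations: r₁₂ = 2.39 m, r₁₃ = 1.42 m, r₂₃ = 1.58 m.
U = (-0.0848) + (0.137) + (-0.0425) = 9.98×10⁻³ J.

9.98×10⁻³ J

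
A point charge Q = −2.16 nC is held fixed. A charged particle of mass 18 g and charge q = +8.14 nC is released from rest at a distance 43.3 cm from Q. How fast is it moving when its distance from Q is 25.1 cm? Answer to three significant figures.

5.42×10⁻³ m/s

Only the electrostatic force acts, so mechanical energy is conserved: ½mv² = U₁ − U₂ = kQq(1/r₁ − 1/r₂).
U₁ − U₂ = (8.99×10⁹ N·m²/C²)(-2.16×10⁻⁹ C)(8.14×10⁻⁹ C)(1/0.433 − 1/0.251) = 2.65×10⁻⁷ J.
v = √(2·2.65×10⁻⁷/0.0180) = 5.42×10⁻³ m/s.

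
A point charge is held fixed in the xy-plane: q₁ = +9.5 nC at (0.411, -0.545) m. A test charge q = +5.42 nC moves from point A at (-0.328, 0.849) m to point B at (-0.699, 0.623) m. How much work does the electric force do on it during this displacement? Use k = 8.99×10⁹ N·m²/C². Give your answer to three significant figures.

The work done by the electric force is W_field = −ΔU = −q(V_B − V_A) = q(V_A − V_B).
At A: distance to the source charge is 1.58 m; V_A = kq₁/r = 54.1 V.
At B: distance to the source charge is 1.61 m; V_B = kq₁/r = 53.0 V.
ΔV = V_B − V_A = -1.13 V.
W_field = −qΔV = −(5.42×10⁻⁹ C)(-1.13 V) = 6.11×10⁻⁹ J.

6.11×10⁻⁹ J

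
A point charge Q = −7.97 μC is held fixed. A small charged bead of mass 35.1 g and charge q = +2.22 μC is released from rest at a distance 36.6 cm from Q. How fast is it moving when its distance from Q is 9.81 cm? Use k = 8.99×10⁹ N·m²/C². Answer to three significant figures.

Only the electrostatic force acts, so mechanical energy is conserved: ½mv² = U₁ − U₂ = kQq(1/r₁ − 1/r₂).
U₁ − U₂ = (8.99×10⁹ N·m²/C²)(-7.97×10⁻⁶ C)(2.22×10⁻⁶ C)(1/0.366 − 1/0.0981) = 1.19 J.
v = √(2·1.19/0.0351) = 8.22 m/s.

8.22 m/s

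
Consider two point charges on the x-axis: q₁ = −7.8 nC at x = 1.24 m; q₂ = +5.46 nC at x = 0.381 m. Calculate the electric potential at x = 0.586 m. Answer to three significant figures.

132 V

Electric potential is a scalar, so the contributions from each charge add algebraically: V = Σ kqᵢ/rᵢ.
Distances from the field point to each charge: r₁ = 0.654 m, r₂ = 0.205 m.
V = k[(-7.80×10⁻⁹)/(0.654) + (5.46×10⁻⁹)/(0.205)] = 132 V.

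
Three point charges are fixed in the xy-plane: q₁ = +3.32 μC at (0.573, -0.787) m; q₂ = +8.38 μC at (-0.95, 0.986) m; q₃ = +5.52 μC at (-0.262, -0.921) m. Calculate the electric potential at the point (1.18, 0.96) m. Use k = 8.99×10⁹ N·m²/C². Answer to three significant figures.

7.24×10⁴ V

The total potential is the scalar sum of each charge's contribution, V = Σ kqᵢ/rᵢ.
Distances from the field point to each charge: r₁ = 1.85 m, r₂ = 2.13 m, r₃ = 2.37 m.
V = k[(3.32×10⁻⁶)/(1.85) + (8.38×10⁻⁶)/(2.13) + (5.52×10⁻⁶)/(2.37)] = 7.24×10⁴ V.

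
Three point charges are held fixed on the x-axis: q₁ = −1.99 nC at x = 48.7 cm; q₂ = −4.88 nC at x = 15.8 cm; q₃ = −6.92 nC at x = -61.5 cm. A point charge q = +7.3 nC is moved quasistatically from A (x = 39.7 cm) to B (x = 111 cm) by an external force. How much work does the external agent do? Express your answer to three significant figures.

For quasistatic motion the external work equals the change in potential energy: W_ext = qΔV = q(V_B − V_A).
At A: distances to the source charges are 0.0900 m, 0.239 m, 1.01 m; V_A = Σ kqᵢ/rᵢ = -444 V.
At B: distances to the source charges are 0.623 m, 0.952 m, 1.73 m; V_B = Σ kqᵢ/rᵢ = -111 V.
ΔV = V_B − V_A = 333 V.
W_ext = qΔV = (7.30×10⁻⁹ C)(333 V) = 2.43×10⁻⁶ J.

2.43×10⁻⁶ J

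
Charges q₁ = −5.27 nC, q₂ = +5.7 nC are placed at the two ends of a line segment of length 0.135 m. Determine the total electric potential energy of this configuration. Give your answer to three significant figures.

The assembly work is the sum of pairwise potential energies, U = Σ_{i<j} kqᵢqⱼ/rᵢⱼ.
The separation is r = 0.135 m.
U = (-2.00×10⁻⁶) = -2.00×10⁻⁶ J.

-2.00×10⁻⁶ J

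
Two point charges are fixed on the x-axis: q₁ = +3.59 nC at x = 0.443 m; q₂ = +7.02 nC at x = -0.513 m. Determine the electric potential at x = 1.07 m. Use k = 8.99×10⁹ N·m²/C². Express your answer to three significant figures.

91.3 V

Electric potential is a scalar, so the contributions from each charge add algebraically: V = Σ kqᵢ/rᵢ.
Distances from the field point to each charge: r₁ = 0.627 m, r₂ = 1.58 m.
V = k[(3.59×10⁻⁹)/(0.627) + (7.02×10⁻⁹)/(1.58)] = 91.3 V.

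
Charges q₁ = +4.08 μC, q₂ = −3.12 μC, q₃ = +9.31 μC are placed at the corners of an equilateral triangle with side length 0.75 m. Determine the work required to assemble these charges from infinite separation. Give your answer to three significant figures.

The work to assemble the configuration equals its total potential energy, U = Σ kqᵢqⱼ/rᵢⱼ over all pairs.
All three pair separations equal the side length, 0.750 m.
U = (-0.153) + (0.455) + (-0.348) = -0.0455 J.

-0.0455 J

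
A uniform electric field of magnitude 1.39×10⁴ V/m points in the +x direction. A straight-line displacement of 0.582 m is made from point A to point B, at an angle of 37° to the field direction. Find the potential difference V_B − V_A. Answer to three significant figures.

Only the component of displacement along E changes the potential: ΔV = −E·d·cosθ.
ΔV = −(1.39×10⁴ V/m)(0.582 m)cos37° = -6460 V.

-6460 V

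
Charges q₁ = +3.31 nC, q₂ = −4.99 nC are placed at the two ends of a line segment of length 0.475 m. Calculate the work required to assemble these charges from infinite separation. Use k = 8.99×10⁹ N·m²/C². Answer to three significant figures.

The assembly work is the sum of pairwise potential energies, U = Σ_{i<j} kqᵢqⱼ/rᵢⱼ.
The separation is r = 0.475 m.
U = (-3.13×10⁻⁷) = -3.13×10⁻⁷ J.

-3.13×10⁻⁷ J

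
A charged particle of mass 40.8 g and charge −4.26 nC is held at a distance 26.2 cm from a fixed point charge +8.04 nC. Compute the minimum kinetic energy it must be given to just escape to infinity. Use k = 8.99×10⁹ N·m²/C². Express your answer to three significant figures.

1.18×10⁻⁶ J

To just escape, total mechanical energy must reach zero at infinity: ½mv²_min + U = 0, so ½mv²_min = −U = |kQq|/r.
|U| = |kQq|/r = (8.99×10⁹ N·m²/C²)(8.04×10⁻⁹)(4.26×10⁻⁹)/(0.262) = 1.18×10⁻⁶ J.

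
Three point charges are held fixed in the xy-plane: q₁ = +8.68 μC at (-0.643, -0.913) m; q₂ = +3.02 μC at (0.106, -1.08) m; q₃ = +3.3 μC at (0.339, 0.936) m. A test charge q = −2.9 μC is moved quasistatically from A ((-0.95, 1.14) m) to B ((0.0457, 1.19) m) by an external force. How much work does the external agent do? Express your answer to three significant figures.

For quasistatic motion the external work equals the change in potential energy: W_ext = qΔV = q(V_B − V_A).
At A: distances to the source charges are 2.08 m, 2.46 m, 1.31 m; V_A = Σ kqᵢ/rᵢ = 7.14×10⁴ V.
At B: distances to the source charges are 2.21 m, 2.27 m, 0.388 m; V_B = Σ kqᵢ/rᵢ = 1.24×10⁵ V.
ΔV = V_B − V_A = 5.23×10⁴ V.
W_ext = qΔV = (-2.90×10⁻⁶ C)(5.23×10⁴ V) = -0.152 J.

-0.152 J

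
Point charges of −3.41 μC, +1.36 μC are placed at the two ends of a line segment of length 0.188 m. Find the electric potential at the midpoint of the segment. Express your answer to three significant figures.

-1.96×10⁵ V

Electric potential is a scalar, so the contributions from each charge add algebraically: V = Σ kqᵢ/rᵢ.
Each charge is 0.0940 m from the midpoint.
V = k[(-3.41×10⁻⁶)/(0.0940) + (1.36×10⁻⁶)/(0.0940)] = -1.96×10⁵ V.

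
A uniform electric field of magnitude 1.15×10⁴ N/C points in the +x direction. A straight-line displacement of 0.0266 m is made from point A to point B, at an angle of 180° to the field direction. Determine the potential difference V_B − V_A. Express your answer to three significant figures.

306 V

Only the component of displacement along E changes the potential: ΔV = −E·d·cosθ.
ΔV = −(1.15×10⁴ V/m)(0.0266 m)cos180° = 306 V.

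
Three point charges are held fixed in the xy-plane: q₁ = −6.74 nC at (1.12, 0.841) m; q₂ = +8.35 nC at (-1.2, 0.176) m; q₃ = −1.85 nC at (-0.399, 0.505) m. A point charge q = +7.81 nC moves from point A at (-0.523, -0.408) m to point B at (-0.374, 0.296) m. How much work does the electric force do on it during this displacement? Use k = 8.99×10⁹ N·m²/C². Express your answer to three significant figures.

The work done by the electric force is W_field = −ΔU = −q(V_B − V_A) = q(V_A − V_B).
At A: distances to the source charges are 2.06 m, 0.894 m, 0.921 m; V_A = Σ kqᵢ/rᵢ = 36.5 V.
At B: distances to the source charges are 1.59 m, 0.835 m, 0.210 m; V_B = Σ kqᵢ/rᵢ = -27.2 V.
ΔV = V_B − V_A = -63.7 V.
W_field = −qΔV = −(7.81×10⁻⁹ C)(-63.7 V) = 4.98×10⁻⁷ J.

4.98×10⁻⁷ J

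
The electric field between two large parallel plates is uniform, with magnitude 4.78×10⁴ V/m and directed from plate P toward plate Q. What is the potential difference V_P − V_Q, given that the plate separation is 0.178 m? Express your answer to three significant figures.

8510 V

In a uniform field, potential decreases in the direction of E: ΔV = −E·d for a displacement d parallel to E.
Going from Q to P is a displacement of 0.178 m opposite to the field, so V_P − V_Q = +Ed = 8510 V.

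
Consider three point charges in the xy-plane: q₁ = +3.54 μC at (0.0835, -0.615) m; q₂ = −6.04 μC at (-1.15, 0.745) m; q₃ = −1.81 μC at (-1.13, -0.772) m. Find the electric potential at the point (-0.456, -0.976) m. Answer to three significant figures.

-3340 V

Electric potential is a scalar, so the contributions from each charge add algebraically: V = Σ kqᵢ/rᵢ.
Distances from the field point to each charge: r₁ = 0.649 m, r₂ = 1.86 m, r₃ = 0.704 m.
V = k[(3.54×10⁻⁶)/(0.649) + (-6.04×10⁻⁶)/(1.86) + (-1.81×10⁻⁶)/(0.704)] = -3340 V.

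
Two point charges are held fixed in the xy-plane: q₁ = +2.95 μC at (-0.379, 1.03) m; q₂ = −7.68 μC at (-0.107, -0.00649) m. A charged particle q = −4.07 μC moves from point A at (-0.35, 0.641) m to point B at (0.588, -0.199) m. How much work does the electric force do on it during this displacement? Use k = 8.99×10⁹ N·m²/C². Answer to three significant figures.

The work done by the electric force is W_field = −ΔU = −q(V_B − V_A) = q(V_A − V_B).
At A: distances to the source charges are 0.390 m, 0.692 m; V_A = Σ kqᵢ/rᵢ = -3.18×10⁴ V.
At B: distances to the source charges are 1.56 m, 0.721 m; V_B = Σ kqᵢ/rᵢ = -7.88×10⁴ V.
ΔV = V_B − V_A = -4.69×10⁴ V.
W_field = −qΔV = −(-4.07×10⁻⁶ C)(-4.69×10⁴ V) = -0.191 J.

-0.191 J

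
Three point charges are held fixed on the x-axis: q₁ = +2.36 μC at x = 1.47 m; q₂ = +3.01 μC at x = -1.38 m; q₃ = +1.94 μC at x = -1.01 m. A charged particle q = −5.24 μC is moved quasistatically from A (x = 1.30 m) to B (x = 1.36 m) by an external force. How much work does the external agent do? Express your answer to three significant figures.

-0.355 J

For quasistatic motion the external work equals the change in potential energy: W_ext = qΔV = q(V_B − V_A).
At A: distances to the source charges are 0.170 m, 2.68 m, 2.31 m; V_A = Σ kqᵢ/rᵢ = 1.42×10⁵ V.
At B: distances to the source charges are 0.110 m, 2.74 m, 2.37 m; V_B = Σ kqᵢ/rᵢ = 2.10×10⁵ V.
ΔV = V_B − V_A = 6.77×10⁴ V.
W_ext = qΔV = (-5.24×10⁻⁶ C)(6.77×10⁴ V) = -0.355 J.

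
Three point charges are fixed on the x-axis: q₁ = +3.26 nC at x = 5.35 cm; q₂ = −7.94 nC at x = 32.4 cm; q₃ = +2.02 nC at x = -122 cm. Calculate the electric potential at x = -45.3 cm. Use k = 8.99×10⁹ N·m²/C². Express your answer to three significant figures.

The total potential is the scalar sum of each charge's contribution, V = Σ kqᵢ/rᵢ.
Distances from the field point to each charge: r₁ = 0.506 m, r₂ = 0.777 m, r₃ = 0.767 m.
V = k[(3.26×10⁻⁹)/(0.506) + (-7.94×10⁻⁹)/(0.777) + (2.02×10⁻⁹)/(0.767)] = -10.3 V.

-10.3 V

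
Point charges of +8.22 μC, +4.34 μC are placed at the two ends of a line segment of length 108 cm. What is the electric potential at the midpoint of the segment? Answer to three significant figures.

2.09×10⁵ V

The total potential is the scalar sum of each charge's contribution, V = Σ kqᵢ/rᵢ.
Each charge is 0.540 m from the midpoint.
V = k[(8.22×10⁻⁶)/(0.540) + (4.34×10⁻⁶)/(0.540)] = 2.09×10⁵ V.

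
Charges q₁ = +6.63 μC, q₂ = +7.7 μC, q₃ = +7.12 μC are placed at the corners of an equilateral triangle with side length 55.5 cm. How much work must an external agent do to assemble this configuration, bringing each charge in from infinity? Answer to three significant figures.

2.48 J

The assembly work is the sum of pairwise potential energies, U = Σ_{i<j} kqᵢqⱼ/rᵢⱼ.
All three pair separations equal the side length, 0.555 m.
U = (0.827) + (0.765) + (0.888) = 2.48 J.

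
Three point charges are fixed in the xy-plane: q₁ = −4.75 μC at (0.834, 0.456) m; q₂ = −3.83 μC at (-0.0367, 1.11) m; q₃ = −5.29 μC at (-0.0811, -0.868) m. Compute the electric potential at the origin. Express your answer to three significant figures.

The total potential is the scalar sum of each charge's contribution, V = Σ kqᵢ/rᵢ.
Distances from the field point to each charge: r₁ = 0.951 m, r₂ = 1.11 m, r₃ = 0.872 m.
V = k[(-4.75×10⁻⁶)/(0.951) + (-3.83×10⁻⁶)/(1.11) + (-5.29×10⁻⁶)/(0.872)] = -1.30×10⁵ V.

-1.30×10⁵ V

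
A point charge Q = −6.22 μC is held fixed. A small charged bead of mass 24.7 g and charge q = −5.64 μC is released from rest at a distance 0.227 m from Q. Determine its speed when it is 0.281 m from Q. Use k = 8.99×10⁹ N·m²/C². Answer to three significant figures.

Only the electrostatic force acts, so mechanical energy is conserved: ½mv² = U₁ − U₂ = kQq(1/r₁ − 1/r₂).
U₁ − U₂ = (8.99×10⁹ N·m²/C²)(-6.22×10⁻⁶ C)(-5.64×10⁻⁶ C)(1/0.227 − 1/0.281) = 0.267 J.
v = √(2·0.267/0.0247) = 4.65 m/s.

4.65 m/s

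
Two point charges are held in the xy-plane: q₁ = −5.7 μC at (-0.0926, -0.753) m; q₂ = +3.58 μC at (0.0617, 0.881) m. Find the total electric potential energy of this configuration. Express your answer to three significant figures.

-0.112 J

The work to assemble the configuration equals its total potential energy, U = Σ kqᵢqⱼ/rᵢⱼ over all pairs.
Pair separations: r₁₂ = 1.64 m.
U = (-0.112) = -0.112 J.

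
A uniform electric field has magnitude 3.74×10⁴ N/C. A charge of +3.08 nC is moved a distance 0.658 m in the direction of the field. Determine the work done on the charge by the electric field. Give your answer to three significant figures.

7.58×10⁻⁵ J

The potential change for a displacement 0.658 m in the direction of the field is ΔV = −Ed = -2.46×10⁴ V.
W_field = −qΔV = 7.58×10⁻⁵ J.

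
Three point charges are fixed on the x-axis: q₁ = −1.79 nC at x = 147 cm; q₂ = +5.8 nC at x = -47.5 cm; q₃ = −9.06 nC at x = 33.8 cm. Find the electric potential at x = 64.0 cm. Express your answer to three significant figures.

Electric potential is a scalar, so the contributions from each charge add algebraically: V = Σ kqᵢ/rᵢ.
Distances from the field point to each charge: r₁ = 0.830 m, r₂ = 1.11 m, r₃ = 0.302 m.
V = k[(-1.79×10⁻⁹)/(0.830) + (5.80×10⁻⁹)/(1.11) + (-9.06×10⁻⁹)/(0.302)] = -242 V.

-242 V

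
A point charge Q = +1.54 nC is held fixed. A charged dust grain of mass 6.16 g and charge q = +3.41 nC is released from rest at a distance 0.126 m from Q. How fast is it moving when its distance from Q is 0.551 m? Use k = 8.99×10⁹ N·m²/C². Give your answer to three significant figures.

Only the electrostatic force acts, so mechanical energy is conserved: ½mv² = U₁ − U₂ = kQq(1/r₁ − 1/r₂).
U₁ − U₂ = (8.99×10⁹ N·m²/C²)(1.54×10⁻⁹ C)(3.41×10⁻⁹ C)(1/0.126 − 1/0.551) = 2.89×10⁻⁷ J.
v = √(2·2.89×10⁻⁷/6.16×10⁻³) = 9.69×10⁻³ m/s.

9.69×10⁻³ m/s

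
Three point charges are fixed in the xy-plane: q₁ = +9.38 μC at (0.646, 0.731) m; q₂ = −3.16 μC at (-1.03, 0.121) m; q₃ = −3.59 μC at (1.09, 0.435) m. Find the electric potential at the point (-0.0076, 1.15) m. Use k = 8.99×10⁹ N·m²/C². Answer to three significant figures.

Electric potential is a scalar, so the contributions from each charge add algebraically: V = Σ kqᵢ/rᵢ.
Distances from the field point to each charge: r₁ = 0.776 m, r₂ = 1.45 m, r₃ = 1.31 m.
V = k[(9.38×10⁻⁶)/(0.776) + (-3.16×10⁻⁶)/(1.45) + (-3.59×10⁻⁶)/(1.31)] = 6.44×10⁴ V.

6.44×10⁴ V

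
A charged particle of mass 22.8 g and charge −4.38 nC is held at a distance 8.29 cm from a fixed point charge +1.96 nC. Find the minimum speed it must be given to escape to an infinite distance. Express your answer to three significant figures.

9.04×10⁻³ m/s

To just escape, total mechanical energy must reach zero at infinity: ½mv²_min + U = 0, so ½mv²_min = −U = |kQq|/r.
|U| = |kQq|/r = (8.99×10⁹ N·m²/C²)(1.96×10⁻⁹)(4.38×10⁻⁹)/(0.0829) = 9.31×10⁻⁷ J.
v_min = √(2|U|/m) = √(2·9.31×10⁻⁷/0.0228) = 9.04×10⁻³ m/s.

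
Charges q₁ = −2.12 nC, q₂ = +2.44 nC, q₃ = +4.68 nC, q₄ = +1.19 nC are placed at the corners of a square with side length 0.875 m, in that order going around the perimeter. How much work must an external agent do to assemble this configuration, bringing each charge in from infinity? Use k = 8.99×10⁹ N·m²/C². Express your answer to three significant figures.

4.45×10⁻⁸ J

The work to assemble the configuration equals its total potential energy, U = Σ kqᵢqⱼ/rᵢⱼ over all pairs.
The four side pairs have separation 0.875 m and the two diagonal pairs 1.24 m.
Summing all 6 pair terms gives U = 4.45×10⁻⁸ J.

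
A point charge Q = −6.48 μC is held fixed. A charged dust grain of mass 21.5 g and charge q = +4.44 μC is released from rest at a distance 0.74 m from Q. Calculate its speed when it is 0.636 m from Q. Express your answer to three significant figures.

2.31 m/s

Only the electrostatic force acts, so mechanical energy is conserved: ½mv² = U₁ − U₂ = kQq(1/r₁ − 1/r₂).
U₁ − U₂ = (8.99×10⁹ N·m²/C²)(-6.48×10⁻⁶ C)(4.44×10⁻⁶ C)(1/0.740 − 1/0.636) = 0.0572 J.
v = √(2·0.0572/0.0215) = 2.31 m/s.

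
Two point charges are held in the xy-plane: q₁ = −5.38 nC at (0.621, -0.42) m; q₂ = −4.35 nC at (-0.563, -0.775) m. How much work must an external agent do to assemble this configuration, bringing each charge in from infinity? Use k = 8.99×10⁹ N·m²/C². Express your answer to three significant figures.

The work to assemble the configuration equals its total potential energy, U = Σ kqᵢqⱼ/rᵢⱼ over all pairs.
Pair separations: r₁₂ = 1.24 m.
U = (1.70×10⁻⁷) = 1.70×10⁻⁷ J.

1.70×10⁻⁷ J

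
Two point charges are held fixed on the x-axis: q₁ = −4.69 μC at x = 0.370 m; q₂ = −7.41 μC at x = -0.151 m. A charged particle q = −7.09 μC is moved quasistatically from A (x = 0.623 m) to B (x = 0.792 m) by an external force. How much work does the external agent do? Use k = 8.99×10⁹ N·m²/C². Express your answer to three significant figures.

-0.583 J

For quasistatic motion the external work equals the change in potential energy: W_ext = qΔV = q(V_B − V_A).
At A: distances to the source charges are 0.253 m, 0.774 m; V_A = Σ kqᵢ/rᵢ = -2.53×10⁵ V.
At B: distances to the source charges are 0.422 m, 0.943 m; V_B = Σ kqᵢ/rᵢ = -1.71×10⁵ V.
ΔV = V_B − V_A = 8.22×10⁴ V.
W_ext = qΔV = (-7.09×10⁻⁶ C)(8.22×10⁴ V) = -0.583 J.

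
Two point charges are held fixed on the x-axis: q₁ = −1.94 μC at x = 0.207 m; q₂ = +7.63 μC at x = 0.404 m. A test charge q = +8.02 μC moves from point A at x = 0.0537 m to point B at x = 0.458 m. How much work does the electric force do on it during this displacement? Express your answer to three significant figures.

-8.97 J

The work done by the electric force is W_field = −ΔU = −q(V_B − V_A) = q(V_A − V_B).
At A: distances to the source charges are 0.153 m, 0.350 m; V_A = Σ kqᵢ/rᵢ = 8.20×10⁴ V.
At B: distances to the source charges are 0.251 m, 0.0540 m; V_B = Σ kqᵢ/rᵢ = 1.20×10⁶ V.
ΔV = V_B − V_A = 1.12×10⁶ V.
W_field = −qΔV = −(8.02×10⁻⁶ C)(1.12×10⁶ V) = -8.97 J.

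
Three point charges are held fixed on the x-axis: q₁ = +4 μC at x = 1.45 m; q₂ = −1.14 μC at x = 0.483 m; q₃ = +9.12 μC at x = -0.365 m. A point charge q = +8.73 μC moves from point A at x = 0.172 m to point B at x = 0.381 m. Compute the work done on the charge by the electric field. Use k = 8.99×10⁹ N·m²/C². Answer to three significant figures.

0.915 J

The work done by the electric force is W_field = −ΔU = −q(V_B − V_A) = q(V_A − V_B).
At A: distances to the source charges are 1.28 m, 0.311 m, 0.537 m; V_A = Σ kqᵢ/rᵢ = 1.48×10⁵ V.
At B: distances to the source charges are 1.07 m, 0.102 m, 0.746 m; V_B = Σ kqᵢ/rᵢ = 4.31×10⁴ V.
ΔV = V_B − V_A = -1.05×10⁵ V.
W_field = −qΔV = −(8.73×10⁻⁶ C)(-1.05×10⁵ V) = 0.915 J.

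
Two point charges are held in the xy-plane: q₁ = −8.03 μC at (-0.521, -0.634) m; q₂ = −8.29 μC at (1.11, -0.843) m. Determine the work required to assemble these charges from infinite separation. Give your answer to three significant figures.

0.364 J

The work to assemble the configuration equals its total potential energy, U = Σ kqᵢqⱼ/rᵢⱼ over all pairs.
Pair separations: r₁₂ = 1.64 m.
U = (0.364) = 0.364 J.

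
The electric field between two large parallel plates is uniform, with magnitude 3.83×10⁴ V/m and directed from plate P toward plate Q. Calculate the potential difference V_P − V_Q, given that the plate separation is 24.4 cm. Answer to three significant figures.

In a uniform field, potential decreases in the direction of E: ΔV = −E·d for a displacement d parallel to E.
Going from Q to P is a displacement of 24.4 cm opposite to the field, so V_P − V_Q = +Ed = 9350 V.

9350 V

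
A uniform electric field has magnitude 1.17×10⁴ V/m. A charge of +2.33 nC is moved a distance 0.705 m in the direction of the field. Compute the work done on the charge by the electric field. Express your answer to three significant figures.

1.92×10⁻⁵ J

The potential change for a displacement 0.705 m in the direction of the field is ΔV = −Ed = -8250 V.
W_field = −qΔV = 1.92×10⁻⁵ J.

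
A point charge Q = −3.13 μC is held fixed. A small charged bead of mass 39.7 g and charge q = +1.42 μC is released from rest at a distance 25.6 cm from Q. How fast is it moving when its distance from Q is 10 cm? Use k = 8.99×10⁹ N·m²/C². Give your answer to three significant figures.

Only the electrostatic force acts, so mechanical energy is conserved: ½mv² = U₁ − U₂ = kQq(1/r₁ − 1/r₂).
U₁ − U₂ = (8.99×10⁹ N·m²/C²)(-3.13×10⁻⁶ C)(1.42×10⁻⁶ C)(1/0.256 − 1/0.100) = 0.243 J.
v = √(2·0.243/0.0397) = 3.50 m/s.

3.50 m/s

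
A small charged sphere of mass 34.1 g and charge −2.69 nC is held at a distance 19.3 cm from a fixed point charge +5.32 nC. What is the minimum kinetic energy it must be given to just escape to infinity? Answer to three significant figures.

6.67×10⁻⁷ J

To just escape, total mechanical energy must reach zero at infinity: ½mv²_min + U = 0, so ½mv²_min = −U = |kQq|/r.
|U| = |kQq|/r = (8.99×10⁹ N·m²/C²)(5.32×10⁻⁹)(2.69×10⁻⁹)/(0.193) = 6.67×10⁻⁷ J.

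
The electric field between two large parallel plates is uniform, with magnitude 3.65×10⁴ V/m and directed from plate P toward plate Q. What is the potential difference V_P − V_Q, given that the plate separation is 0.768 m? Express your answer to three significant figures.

2.80×10⁴ V

In a uniform field, potential decreases in the direction of E: ΔV = −E·d for a displacement d parallel to E.
Going from Q to P is a displacement of 0.768 m opposite to the field, so V_P − V_Q = +Ed = 2.80×10⁴ V.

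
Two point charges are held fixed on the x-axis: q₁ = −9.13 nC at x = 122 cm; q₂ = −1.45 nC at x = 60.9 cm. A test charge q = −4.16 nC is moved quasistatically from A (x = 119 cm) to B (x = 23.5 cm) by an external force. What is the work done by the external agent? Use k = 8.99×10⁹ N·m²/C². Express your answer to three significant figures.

For quasistatic motion the external work equals the change in potential energy: W_ext = qΔV = q(V_B − V_A).
At A: distances to the source charges are 0.0300 m, 0.581 m; V_A = Σ kqᵢ/rᵢ = -2760 V.
At B: distances to the source charges are 0.985 m, 0.374 m; V_B = Σ kqᵢ/rᵢ = -118 V.
ΔV = V_B − V_A = 2640 V.
W_ext = qΔV = (-4.16×10⁻⁹ C)(2640 V) = -1.10×10⁻⁵ J.

-1.10×10⁻⁵ J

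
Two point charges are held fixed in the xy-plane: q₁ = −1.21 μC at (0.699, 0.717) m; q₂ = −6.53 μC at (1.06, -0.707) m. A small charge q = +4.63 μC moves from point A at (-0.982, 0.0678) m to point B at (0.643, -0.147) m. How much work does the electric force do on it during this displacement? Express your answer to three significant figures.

The work done by the electric force is W_field = −ΔU = −q(V_B − V_A) = q(V_A − V_B).
At A: distances to the source charges are 1.80 m, 2.18 m; V_A = Σ kqᵢ/rᵢ = -3.29×10⁴ V.
At B: distances to the source charges are 0.866 m, 0.698 m; V_B = Σ kqᵢ/rᵢ = -9.66×10⁴ V.
ΔV = V_B − V_A = -6.37×10⁴ V.
W_field = −qΔV = −(4.63×10⁻⁶ C)(-6.37×10⁴ V) = 0.295 J.

0.295 J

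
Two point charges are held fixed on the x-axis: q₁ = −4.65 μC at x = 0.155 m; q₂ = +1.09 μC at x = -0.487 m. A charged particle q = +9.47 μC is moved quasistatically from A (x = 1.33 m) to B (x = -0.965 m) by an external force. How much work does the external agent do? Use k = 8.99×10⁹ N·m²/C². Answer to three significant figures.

For quasistatic motion the external work equals the change in potential energy: W_ext = qΔV = q(V_B − V_A).
At A: distances to the source charges are 1.18 m, 1.82 m; V_A = Σ kqᵢ/rᵢ = -3.02×10⁴ V.
At B: distances to the source charges are 1.12 m, 0.478 m; V_B = Σ kqᵢ/rᵢ = -1.68×10⁴ V.
ΔV = V_B − V_A = 1.34×10⁴ V.
W_ext = qΔV = (9.47×10⁻⁶ C)(1.34×10⁴ V) = 0.127 J.

0.127 J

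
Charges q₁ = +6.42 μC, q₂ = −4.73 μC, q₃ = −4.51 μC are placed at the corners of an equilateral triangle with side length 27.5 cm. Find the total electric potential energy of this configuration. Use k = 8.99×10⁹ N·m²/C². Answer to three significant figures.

-1.24 J

The assembly work is the sum of pairwise potential energies, U = Σ_{i<j} kqᵢqⱼ/rᵢⱼ.
All three pair separations equal the side length, 0.275 m.
U = (-0.993) + (-0.947) + (0.697) = -1.24 J.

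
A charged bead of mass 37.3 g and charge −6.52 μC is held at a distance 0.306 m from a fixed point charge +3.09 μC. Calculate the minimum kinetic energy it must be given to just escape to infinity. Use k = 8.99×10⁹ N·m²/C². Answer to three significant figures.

To just escape, total mechanical energy must reach zero at infinity: ½mv²_min + U = 0, so ½mv²_min = −U = |kQq|/r.
|U| = |kQq|/r = (8.99×10⁹ N·m²/C²)(3.09×10⁻⁶)(6.52×10⁻⁶)/(0.306) = 0.592 J.

0.592 J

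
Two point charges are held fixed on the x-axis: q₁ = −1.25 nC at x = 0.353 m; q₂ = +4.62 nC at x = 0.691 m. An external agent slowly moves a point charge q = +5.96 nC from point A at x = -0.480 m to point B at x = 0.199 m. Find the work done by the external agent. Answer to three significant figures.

For quasistatic motion the external work equals the change in potential energy: W_ext = qΔV = q(V_B − V_A).
At A: distances to the source charges are 0.833 m, 1.17 m; V_A = Σ kqᵢ/rᵢ = 22.0 V.
At B: distances to the source charges are 0.154 m, 0.492 m; V_B = Σ kqᵢ/rᵢ = 11.4 V.
ΔV = V_B − V_A = -10.5 V.
W_ext = qΔV = (5.96×10⁻⁹ C)(-10.5 V) = -6.28×10⁻⁸ J.

-6.28×10⁻⁸ J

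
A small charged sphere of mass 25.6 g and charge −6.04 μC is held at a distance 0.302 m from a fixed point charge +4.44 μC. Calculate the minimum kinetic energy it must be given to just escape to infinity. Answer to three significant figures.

To just escape, total mechanical energy must reach zero at infinity: ½mv²_min + U = 0, so ½mv²_min = −U = |kQq|/r.
|U| = |kQq|/r = (8.99×10⁹ N·m²/C²)(4.44×10⁻⁶)(6.04×10⁻⁶)/(0.302) = 0.798 J.

0.798 J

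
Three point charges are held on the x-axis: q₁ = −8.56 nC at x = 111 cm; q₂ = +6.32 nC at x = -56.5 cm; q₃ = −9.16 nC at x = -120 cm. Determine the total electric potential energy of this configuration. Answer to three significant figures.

The assembly work is the sum of pairwise potential energies, U = Σ_{i<j} kqᵢqⱼ/rᵢⱼ.
Pair separations: r₁₂ = 1.68 m, r₁₃ = 2.31 m, r₂₃ = 0.635 m.
U = (-2.90×10⁻⁷) + (3.05×10⁻⁷) + (-8.20×10⁻⁷) = -8.05×10⁻⁷ J.

-8.05×10⁻⁷ J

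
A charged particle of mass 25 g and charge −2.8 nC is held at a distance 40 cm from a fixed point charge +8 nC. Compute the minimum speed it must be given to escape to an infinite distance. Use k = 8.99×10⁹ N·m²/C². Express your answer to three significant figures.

6.35×10⁻³ m/s

To just escape, total mechanical energy must reach zero at infinity: ½mv²_min + U = 0, so ½mv²_min = −U = |kQq|/r.
|U| = |kQq|/r = (8.99×10⁹ N·m²/C²)(8.00×10⁻⁹)(2.80×10⁻⁹)/(0.400) = 5.03×10⁻⁷ J.
v_min = √(2|U|/m) = √(2·5.03×10⁻⁷/0.0250) = 6.35×10⁻³ m/s.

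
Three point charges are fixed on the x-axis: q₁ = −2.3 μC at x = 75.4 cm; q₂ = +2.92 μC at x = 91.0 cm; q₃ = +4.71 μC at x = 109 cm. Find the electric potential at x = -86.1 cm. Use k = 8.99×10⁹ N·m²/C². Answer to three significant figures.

Electric potential is a scalar, so the contributions from each charge add algebraically: V = Σ kqᵢ/rᵢ.
Distances from the field point to each charge: r₁ = 1.61 m, r₂ = 1.77 m, r₃ = 1.95 m.
V = k[(-2.30×10⁻⁶)/(1.61) + (2.92×10⁻⁶)/(1.77) + (4.71×10⁻⁶)/(1.95)] = 2.37×10⁴ V.

2.37×10⁴ V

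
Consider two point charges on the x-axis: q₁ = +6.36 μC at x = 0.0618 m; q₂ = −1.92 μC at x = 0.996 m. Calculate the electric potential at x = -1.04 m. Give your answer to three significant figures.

4.34×10⁴ V

The total potential is the scalar sum of each charge's contribution, V = Σ kqᵢ/rᵢ.
Distances from the field point to each charge: r₁ = 1.10 m, r₂ = 2.04 m.
V = k[(6.36×10⁻⁶)/(1.10) + (-1.92×10⁻⁶)/(2.04)] = 4.34×10⁴ V.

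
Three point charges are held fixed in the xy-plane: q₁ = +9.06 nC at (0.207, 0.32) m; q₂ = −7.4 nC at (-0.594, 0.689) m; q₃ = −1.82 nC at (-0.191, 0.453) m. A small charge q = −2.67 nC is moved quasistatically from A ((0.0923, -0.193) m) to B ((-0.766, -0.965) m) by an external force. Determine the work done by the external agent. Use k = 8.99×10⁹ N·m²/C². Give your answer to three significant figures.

1.93×10⁻⁷ J

For quasistatic motion the external work equals the change in potential energy: W_ext = qΔV = q(V_B − V_A).
At A: distances to the source charges are 0.526 m, 1.12 m, 0.705 m; V_A = Σ kqᵢ/rᵢ = 72.2 V.
At B: distances to the source charges are 1.61 m, 1.66 m, 1.53 m; V_B = Σ kqᵢ/rᵢ = -0.166 V.
ΔV = V_B − V_A = -72.4 V.
W_ext = qΔV = (-2.67×10⁻⁹ C)(-72.4 V) = 1.93×10⁻⁷ J.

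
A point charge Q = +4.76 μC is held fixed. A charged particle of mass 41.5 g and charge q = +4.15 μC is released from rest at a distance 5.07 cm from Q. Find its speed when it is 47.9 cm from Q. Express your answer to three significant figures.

12.3 m/s

Only the electrostatic force acts, so mechanical energy is conserved: ½mv² = U₁ − U₂ = kQq(1/r₁ − 1/r₂).
U₁ − U₂ = (8.99×10⁹ N·m²/C²)(4.76×10⁻⁶ C)(4.15×10⁻⁶ C)(1/0.0507 − 1/0.479) = 3.13 J.
v = √(2·3.13/0.0415) = 12.3 m/s.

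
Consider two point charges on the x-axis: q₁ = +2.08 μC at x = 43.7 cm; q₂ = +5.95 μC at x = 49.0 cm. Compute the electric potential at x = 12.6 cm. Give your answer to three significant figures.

2.07×10⁵ V

Electric potential is a scalar, so the contributions from each charge add algebraically: V = Σ kqᵢ/rᵢ.
Distances from the field point to each charge: r₁ = 0.311 m, r₂ = 0.364 m.
V = k[(2.08×10⁻⁶)/(0.311) + (5.95×10⁻⁶)/(0.364)] = 2.07×10⁵ V.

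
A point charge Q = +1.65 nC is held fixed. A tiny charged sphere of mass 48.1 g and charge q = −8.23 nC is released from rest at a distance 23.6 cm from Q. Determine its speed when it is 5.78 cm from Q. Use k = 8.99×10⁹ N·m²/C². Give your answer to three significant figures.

8.14×10⁻³ m/s

Only the electrostatic force acts, so mechanical energy is conserved: ½mv² = U₁ − U₂ = kQq(1/r₁ − 1/r₂).
U₁ − U₂ = (8.99×10⁹ N·m²/C²)(1.65×10⁻⁹ C)(-8.23×10⁻⁹ C)(1/0.236 − 1/0.0578) = 1.59×10⁻⁶ J.
v = √(2·1.59×10⁻⁶/0.0481) = 8.14×10⁻³ m/s.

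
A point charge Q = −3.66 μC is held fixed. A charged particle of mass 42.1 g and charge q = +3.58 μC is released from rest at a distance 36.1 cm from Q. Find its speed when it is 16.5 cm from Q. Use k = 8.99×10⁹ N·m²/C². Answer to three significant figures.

Only the electrostatic force acts, so mechanical energy is conserved: ½mv² = U₁ − U₂ = kQq(1/r₁ − 1/r₂).
U₁ − U₂ = (8.99×10⁹ N·m²/C²)(-3.66×10⁻⁶ C)(3.58×10⁻⁶ C)(1/0.361 − 1/0.165) = 0.388 J.
v = √(2·0.388/0.0421) = 4.29 m/s.

4.29 m/s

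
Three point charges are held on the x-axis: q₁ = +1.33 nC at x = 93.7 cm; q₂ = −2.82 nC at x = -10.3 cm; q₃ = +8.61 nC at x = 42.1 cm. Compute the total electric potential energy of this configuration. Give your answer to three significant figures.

The assembly work is the sum of pairwise potential energies, U = Σ_{i<j} kqᵢqⱼ/rᵢⱼ.
Pair separations: r₁₂ = 1.04 m, r₁₃ = 0.516 m, r₂₃ = 0.524 m.
U = (-3.24×10⁻⁸) + (2.00×10⁻⁷) + (-4.17×10⁻⁷) = -2.49×10⁻⁷ J.

-2.49×10⁻⁷ J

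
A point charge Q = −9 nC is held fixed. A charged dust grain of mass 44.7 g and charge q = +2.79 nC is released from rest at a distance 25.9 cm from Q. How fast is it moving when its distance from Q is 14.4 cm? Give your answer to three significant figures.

5.58×10⁻³ m/s

Only the electrostatic force acts, so mechanical energy is conserved: ½mv² = U₁ − U₂ = kQq(1/r₁ − 1/r₂).
U₁ − U₂ = (8.99×10⁹ N·m²/C²)(-9.00×10⁻⁹ C)(2.79×10⁻⁹ C)(1/0.259 − 1/0.144) = 6.96×10⁻⁷ J.
v = √(2·6.96×10⁻⁷/0.0447) = 5.58×10⁻³ m/s.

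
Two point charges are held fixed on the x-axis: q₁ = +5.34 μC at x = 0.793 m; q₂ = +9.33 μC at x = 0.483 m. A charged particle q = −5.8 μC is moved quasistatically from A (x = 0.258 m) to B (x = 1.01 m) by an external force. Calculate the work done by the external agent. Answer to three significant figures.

0.476 J

For quasistatic motion the external work equals the change in potential energy: W_ext = qΔV = q(V_B − V_A).
At A: distances to the source charges are 0.535 m, 0.225 m; V_A = Σ kqᵢ/rᵢ = 4.63×10⁵ V.
At B: distances to the source charges are 0.217 m, 0.527 m; V_B = Σ kqᵢ/rᵢ = 3.80×10⁵ V.
ΔV = V_B − V_A = -8.21×10⁴ V.
W_ext = qΔV = (-5.80×10⁻⁶ C)(-8.21×10⁴ V) = 0.476 J.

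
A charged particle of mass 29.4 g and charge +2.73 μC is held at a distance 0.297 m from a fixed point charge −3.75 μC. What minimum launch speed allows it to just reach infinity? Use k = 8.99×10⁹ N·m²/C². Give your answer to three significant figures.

To just escape, total mechanical energy must reach zero at infinity: ½mv²_min + U = 0, so ½mv²_min = −U = |kQq|/r.
|U| = |kQq|/r = (8.99×10⁹ N·m²/C²)(3.75×10⁻⁶)(2.73×10⁻⁶)/(0.297) = 0.310 J.
v_min = √(2|U|/m) = √(2·0.310/0.0294) = 4.59 m/s.

4.59 m/s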